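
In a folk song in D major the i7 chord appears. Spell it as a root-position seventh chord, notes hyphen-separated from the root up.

D-F-A-C

The root, D, is scale degree 1 — the same note in D major and D minor; only the chord quality changes. Building the minor-seventh chord from the parallel minor on D: D–F–A–C.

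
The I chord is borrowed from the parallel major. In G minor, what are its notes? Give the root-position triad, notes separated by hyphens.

G-B-D

The root, G, is scale degree 1 — the same note in G minor and G major; only the chord quality changes. Building the major chord from the parallel major on G: G–B–D.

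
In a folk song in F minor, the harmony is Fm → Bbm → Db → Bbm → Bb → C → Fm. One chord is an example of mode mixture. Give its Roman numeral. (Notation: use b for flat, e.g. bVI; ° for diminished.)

In F minor (with V from harmonic minor) the diatonic chords are Fm, Gdim, Ab, Bbm, C, Db, Eb. Fm, Bbm, Db and C are all diatonic. Bb (Bb–D–F) is not: scale degree 4 in F minor carries Bbm (iv). In F major the chord on that degree is Bb, so here it functions as IV, borrowed from the parallel major.

IV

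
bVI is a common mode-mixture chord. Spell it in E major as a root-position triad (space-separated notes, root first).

The root of bVI is the lowered 6th degree: C# becomes C. Building the major chord from the parallel minor on C: C–E–G.

C E G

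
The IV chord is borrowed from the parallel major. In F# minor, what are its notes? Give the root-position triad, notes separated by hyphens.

The root, B, is scale degree 4 — the same note in F# minor and F# major; only the chord quality changes. Building the major chord from the parallel major on B: B–D#–F#.

B-D#-F#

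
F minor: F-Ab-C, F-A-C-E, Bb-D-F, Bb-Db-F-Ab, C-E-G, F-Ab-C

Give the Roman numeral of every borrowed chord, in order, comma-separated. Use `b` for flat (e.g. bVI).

Imaj7, IV

The diatonic triads in F minor (with V from harmonic minor) are Fm, Gdim, Ab, Bbm, C, Db, Eb. Of the given chords, F–Ab–C = Fm, Bb–Db–F–Ab = Bbm7 and C–E–G = C are diatonic. F–A–C–E doesn't fit — on degree 1 F minor would have Fm (i). Fmaj7 is the degree-1 chord of F major, so it is the borrowed Imaj7. Bb–D–F is not: scale degree 4 in F minor carries Bbm (iv). In F major the chord on that degree is Bb, so here it functions as IV, borrowed from the parallel major.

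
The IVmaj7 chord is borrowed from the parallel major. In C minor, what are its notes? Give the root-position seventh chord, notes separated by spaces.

F A C E

The root, F, is scale degree 4 — the same note in C minor and C major; only the chord quality changes. In C major the chord on F is F–A–C–E.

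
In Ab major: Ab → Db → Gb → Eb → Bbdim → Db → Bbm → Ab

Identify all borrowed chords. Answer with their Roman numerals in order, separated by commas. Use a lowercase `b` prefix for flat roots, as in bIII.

In Ab major the diatonic chords are Ab, Bbm, Cm, Db, Eb, Fm, Gdim. Ab, Db, Eb and Bbm are all diatonic. Gb (Gb–Bb–Db) is not: scale degree 7 in Ab major carries Gdim (vii°). In Ab minor the chord on that degree is Gb, so here it functions as bVII, borrowed from the parallel minor. Bbdim (Bb–Db–Fb) is not: scale degree 2 in Ab major carries Bbm (ii). In Ab minor the chord on that degree is Bbdim, so here it functions as ii°, borrowed from the parallel minor.

bVII, ii°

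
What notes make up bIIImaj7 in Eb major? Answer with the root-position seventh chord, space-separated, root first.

Gb Bb Db F

bIIImaj7 is built on the lowered scale degree 3. In Eb major degree 3 is G; lowered it becomes Gb. Building the major-seventh chord from the parallel minor on Gb: Gb–Bb–Db–F.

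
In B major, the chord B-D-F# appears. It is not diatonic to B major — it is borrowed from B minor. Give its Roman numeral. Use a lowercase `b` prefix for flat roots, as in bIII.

The root B is the diatonic 1st degree of B major; the borrowing shows in the chord quality. Diatonically B major has B (I) on that degree; B–D–F# is instead the minor chord native to B minor, so it takes the label i.

i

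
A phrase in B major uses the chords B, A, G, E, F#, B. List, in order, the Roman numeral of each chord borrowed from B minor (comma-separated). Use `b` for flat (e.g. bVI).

The diatonic triads in B major are B, C#m, D#m, E, F#, G#m, A#dim. B, E and F# all belong to that set. A (A–C#–E) is not: scale degree 7 in B major carries A#dim (vii°). In B minor the chord on that degree is A, so here it functions as bVII, borrowed from the parallel minor. G (G–B–D) doesn't fit — on degree 6 B major would have G#m (vi). G is the degree-6 chord of B minor, so it is the borrowed bVI.

bVII, bVI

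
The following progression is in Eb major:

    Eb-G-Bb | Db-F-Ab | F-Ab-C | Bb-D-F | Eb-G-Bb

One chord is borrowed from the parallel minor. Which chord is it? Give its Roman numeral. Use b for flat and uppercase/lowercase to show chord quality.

bVII

The diatonic triads in Eb major are Eb, Fm, Gm, Ab, Bb, Cm, Ddim. Eb–G–Bb = Eb, F–Ab–C = Fm and Bb–D–F = Bb all belong to that set. Db–F–Ab doesn't fit — on degree 7 Eb major would have Ddim (vii°). Db is the degree-7 chord of Eb minor, so it is the borrowed bVII.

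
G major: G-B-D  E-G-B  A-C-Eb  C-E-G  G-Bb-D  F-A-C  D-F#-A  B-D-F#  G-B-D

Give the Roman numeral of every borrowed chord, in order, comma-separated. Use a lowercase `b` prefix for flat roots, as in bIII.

The diatonic triads in G major are G, Am, Bm, C, D, Em, F#dim. G–B–D = G, E–G–B = Em, C–E–G = C, D–F#–A = D and B–D–F# = Bm are all diatonic. A–C–Eb is not: scale degree 2 in G major carries Am (ii). In G minor the chord on that degree is Adim, so here it functions as ii°, borrowed from the parallel minor. G–Bb–D is not: scale degree 1 in G major carries G (I). In G minor the chord on that degree is Gm, so here it functions as i, borrowed from the parallel minor. F–A–C is not: scale degree 7 in G major carries F#dim (vii°). In G minor the chord on that degree is F, so here it functions as bVII, borrowed from the parallel minor.

ii°, i, bVII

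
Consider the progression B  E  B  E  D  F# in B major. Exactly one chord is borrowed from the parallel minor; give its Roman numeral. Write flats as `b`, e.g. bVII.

B major has the diatonic set B, C#m, D#m, E, F#, G#m, A#dim. B, E and F# are all diatonic. But D (D–F#–A) is foreign: the diatonic iii on degree 3 is D#m, whereas D comes from B minor. It is labeled bIII.

bIII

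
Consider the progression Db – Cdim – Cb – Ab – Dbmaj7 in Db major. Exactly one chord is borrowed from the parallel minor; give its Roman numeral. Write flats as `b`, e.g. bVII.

The diatonic triads in Db major are Db, Ebm, Fm, Gb, Ab, Bbm, Cdim. Db, Cdim, Ab and Dbmaj7 are all diatonic. But Cb (Cb–Eb–Gb) is foreign: the diatonic vii° on degree 7 is Cdim, whereas Cb comes from Db minor. It is labeled bVII.

bVII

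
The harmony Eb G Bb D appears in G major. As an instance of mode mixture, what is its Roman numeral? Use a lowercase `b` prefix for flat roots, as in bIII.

The root Eb is the lowered 6th scale degree — diatonically G major has E there. The diatonic chord on degree 6 would be Em (vi), but Eb–G–Bb–D is the major-seventh chord from G minor. As a borrowed chord it is labeled bVImaj7.

bVImaj7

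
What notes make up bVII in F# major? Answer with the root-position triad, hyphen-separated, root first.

E-G#-B

Scale degree 7 in F# major is E#. bVII uses the lowered form, E, taken from F# minor. In F# minor the chord on E is E–G#–B.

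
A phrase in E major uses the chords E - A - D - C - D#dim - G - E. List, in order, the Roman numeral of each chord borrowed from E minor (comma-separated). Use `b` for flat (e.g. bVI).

In E major the diatonic chords are E, F#m, G#m, A, B, C#m, D#dim. E, A and D#dim all belong to that set. D (D–F#–A) is not: scale degree 7 in E major carries D#dim (vii°). In E minor the chord on that degree is D, so here it functions as bVII, borrowed from the parallel minor. C (C–E–G) doesn't fit — on degree 6 E major would have C#m (vi). C is the degree-6 chord of E minor, so it is the borrowed bVI. G (G–B–D) is not: scale degree 3 in E major carries G#m (iii). In E minor the chord on that degree is G, so here it functions as bIII, borrowed from the parallel minor.

bVII, bVI, bIII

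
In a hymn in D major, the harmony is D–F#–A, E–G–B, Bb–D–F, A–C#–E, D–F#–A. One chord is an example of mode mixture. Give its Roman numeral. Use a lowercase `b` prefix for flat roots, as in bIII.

bVI

In D major the diatonic chords are D, Em, F#m, G, A, Bm, C#dim. D–F#–A = D, E–G–B = Em and A–C#–E = A all belong to that set. But Bb–D–F is foreign: the diatonic vi on degree 6 is Bm, whereas Bb comes from D minor. It is labeled bVI.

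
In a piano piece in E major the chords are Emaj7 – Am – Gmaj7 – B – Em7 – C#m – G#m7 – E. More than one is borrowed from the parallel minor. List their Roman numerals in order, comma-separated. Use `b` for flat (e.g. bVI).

In E major the diatonic chords are E, F#m, G#m, A, B, C#m, D#dim. Emaj7, B, C#m, G#m7 and E are all diatonic. Am (A–C–E) doesn't fit — on degree 4 E major would have A (IV). Am is the degree-4 chord of E minor, so it is the borrowed iv. Gmaj7 (G–B–D–F#) doesn't fit — on degree 3 E major would have G#m (iii). Gmaj7 is the degree-3 chord of E minor, so it is the borrowed bIIImaj7. Em7 (E–G–B–D) is not: scale degree 1 in E major carries E (I). In E minor the chord on that degree is Em7, so here it functions as i7, borrowed from the parallel minor.

iv, bIIImaj7, i7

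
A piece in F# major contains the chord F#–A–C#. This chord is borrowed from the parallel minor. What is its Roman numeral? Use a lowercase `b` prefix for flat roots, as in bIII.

F# is scale degree 1 in F# major. The diatonic chord on degree 1 would be F# (I), but F#–A–C# is the minor chord from F# minor. As a borrowed chord it is labeled i.

i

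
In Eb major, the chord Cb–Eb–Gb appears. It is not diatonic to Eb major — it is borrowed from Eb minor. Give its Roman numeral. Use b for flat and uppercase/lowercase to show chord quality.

In Eb major scale degree 6 is C; Cb is its lowered form, from Eb minor. The diatonic chord on degree 6 would be Cm (vi), but Cb–Eb–Gb is the major chord from Eb minor. As a borrowed chord it is labeled bVI.

bVI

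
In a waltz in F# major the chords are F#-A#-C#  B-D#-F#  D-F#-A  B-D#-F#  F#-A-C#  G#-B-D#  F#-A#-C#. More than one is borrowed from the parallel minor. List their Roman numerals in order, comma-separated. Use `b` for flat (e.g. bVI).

bVI, i

F# major has the diatonic set F#, G#m, A#m, B, C#, D#m, E#dim. F#–A#–C# = F#, B–D#–F# = B and G#–B–D# = G#m all belong to that set. But D–F#–A is foreign: the diatonic vi on degree 6 is D#m, whereas D comes from F# minor. It is labeled bVI. F#–A–C# doesn't fit — on degree 1 F# major would have F# (I). F#m is the degree-1 chord of F# minor, so it is the borrowed i.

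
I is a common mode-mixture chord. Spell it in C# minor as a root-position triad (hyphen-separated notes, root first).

C#-E#-G#

I is built on scale degree 1, which is C# in both C# minor and its parallel. Building the major chord from the parallel major on C#: C#–E#–G#.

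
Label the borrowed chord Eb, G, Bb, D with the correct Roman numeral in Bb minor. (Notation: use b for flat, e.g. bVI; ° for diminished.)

Eb is scale degree 4 in Bb minor. Diatonically Bb minor has Ebm (iv) on that degree; Eb–G–Bb–D is instead the major-seventh chord native to Bb major, so it takes the label IVmaj7.

IVmaj7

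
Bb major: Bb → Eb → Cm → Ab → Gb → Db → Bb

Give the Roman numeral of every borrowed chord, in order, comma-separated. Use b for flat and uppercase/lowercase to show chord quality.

bVII, bVI, bIII

The diatonic triads in Bb major are Bb, Cm, Dm, Eb, F, Gm, Adim. Bb, Eb and Cm are all diatonic. Ab (Ab–C–Eb) doesn't fit — on degree 7 Bb major would have Adim (vii°). Ab is the degree-7 chord of Bb minor, so it is the borrowed bVII. Gb (Gb–Bb–Db) doesn't fit — on degree 6 Bb major would have Gm (vi). Gb is the degree-6 chord of Bb minor, so it is the borrowed bVI. But Db (Db–F–Ab) is foreign: the diatonic iii on degree 3 is Dm, whereas Db comes from Bb minor. It is labeled bIII.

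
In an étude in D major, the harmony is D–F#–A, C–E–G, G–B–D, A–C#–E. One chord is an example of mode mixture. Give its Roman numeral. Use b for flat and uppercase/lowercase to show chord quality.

bVII

In D major the diatonic chords are D, Em, F#m, G, A, Bm, C#dim. D–F#–A = D, G–B–D = G and A–C#–E = A are all diatonic. C–E–G doesn't fit — on degree 7 D major would have C#dim (vii°). C is the degree-7 chord of D minor, so it is the borrowed bVII.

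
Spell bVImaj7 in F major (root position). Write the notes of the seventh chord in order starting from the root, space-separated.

Db F Ab C

bVImaj7 is built on the lowered scale degree 6. In F major degree 6 is D; lowered it becomes Db. Building the major-seventh chord from the parallel minor on Db: Db–F–Ab–C.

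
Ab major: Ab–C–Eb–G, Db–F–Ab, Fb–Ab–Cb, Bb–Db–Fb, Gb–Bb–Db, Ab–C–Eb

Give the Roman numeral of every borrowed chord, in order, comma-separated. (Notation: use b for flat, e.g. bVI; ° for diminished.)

bVI, ii°, bVII

In Ab major the diatonic chords are Ab, Bbm, Cm, Db, Eb, Fm, Gdim. Ab–C–Eb–G = Abmaj7, Db–F–Ab = Db and Ab–C–Eb = Ab are all diatonic. But Fb–Ab–Cb is foreign: the diatonic vi on degree 6 is Fm, whereas Fb comes from Ab minor. It is labeled bVI. Bb–Db–Fb is not: scale degree 2 in Ab major carries Bbm (ii). In Ab minor the chord on that degree is Bbdim, so here it functions as ii°, borrowed from the parallel minor. But Gb–Bb–Db is foreign: the diatonic vii° on degree 7 is Gdim, whereas Gb comes from Ab minor. It is labeled bVII.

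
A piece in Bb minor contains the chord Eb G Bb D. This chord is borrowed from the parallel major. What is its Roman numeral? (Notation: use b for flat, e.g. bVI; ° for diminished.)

IVmaj7

Eb is scale degree 4 in Bb minor. Diatonically Bb minor has Ebm (iv) on that degree; Eb–G–Bb–D is instead the major-seventh chord native to Bb major, so it takes the label IVmaj7.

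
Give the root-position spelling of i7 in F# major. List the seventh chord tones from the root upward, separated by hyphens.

The root, F#, is scale degree 1 — the same note in F# major and F# minor; only the chord quality changes. Building the minor-seventh chord from the parallel minor on F#: F#–A–C#–E.

F#-A-C#-E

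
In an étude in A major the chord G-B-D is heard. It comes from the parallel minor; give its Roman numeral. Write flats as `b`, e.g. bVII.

bVII

G is the lowered form of scale degree 7 in A major (the diatonic degree 7 is G#). The diatonic chord on degree 7 would be G#dim (vii°), but G–B–D is the major chord from A minor. As a borrowed chord it is labeled bVII.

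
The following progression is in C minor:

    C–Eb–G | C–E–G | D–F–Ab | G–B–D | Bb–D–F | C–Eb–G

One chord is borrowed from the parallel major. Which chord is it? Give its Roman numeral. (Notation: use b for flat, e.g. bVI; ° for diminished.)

C minor has the diatonic set Cm, Ddim, Eb, Fm, G, Ab, Bb (with V from harmonic minor). C–Eb–G = Cm, D–F–Ab = Ddim, G–B–D = G and Bb–D–F = Bb are all diatonic. C–E–G is not: scale degree 1 in C minor carries Cm (i). In C major the chord on that degree is C, so here it functions as I, borrowed from the parallel major.

I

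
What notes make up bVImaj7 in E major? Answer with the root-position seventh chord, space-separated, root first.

The root of bVImaj7 is the lowered 6th degree: C# becomes C. Stacking thirds in E minor on C gives C–E–G–B.

C E G B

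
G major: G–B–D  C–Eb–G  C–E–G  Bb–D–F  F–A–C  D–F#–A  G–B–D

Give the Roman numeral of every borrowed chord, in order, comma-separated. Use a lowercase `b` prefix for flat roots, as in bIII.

iv, bIII, bVII

In G major the diatonic chords are G, Am, Bm, C, D, Em, F#dim. G–B–D = G, C–E–G = C and D–F#–A = D are all diatonic. C–Eb–G doesn't fit — on degree 4 G major would have C (IV). Cm is the degree-4 chord of G minor, so it is the borrowed iv. Bb–D–F doesn't fit — on degree 3 G major would have Bm (iii). Bb is the degree-3 chord of G minor, so it is the borrowed bIII. But F–A–C is foreign: the diatonic vii° on degree 7 is F#dim, whereas F comes from G minor. It is labeled bVII.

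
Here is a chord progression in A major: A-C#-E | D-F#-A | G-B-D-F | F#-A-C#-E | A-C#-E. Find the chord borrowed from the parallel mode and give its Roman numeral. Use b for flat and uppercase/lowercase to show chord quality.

bVII7

In A major the diatonic chords are A, Bm, C#m, D, E, F#m, G#dim. A–C#–E = A, D–F#–A = D and F#–A–C#–E = F#m7 are all diatonic. But G–B–D–F is foreign: the diatonic vii° on degree 7 is G#dim, whereas G7 comes from A minor. It is labeled bVII7.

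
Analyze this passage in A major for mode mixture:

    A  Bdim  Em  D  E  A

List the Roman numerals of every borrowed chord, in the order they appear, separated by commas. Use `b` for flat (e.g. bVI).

ii°, v

A major has the diatonic set A, Bm, C#m, D, E, F#m, G#dim. A, D and E are all diatonic. Bdim (B–D–F) is not: scale degree 2 in A major carries Bm (ii). In A minor the chord on that degree is Bdim, so here it functions as ii°, borrowed from the parallel minor. Em (E–G–B) doesn't fit — on degree 5 A major would have E (V). Em is the degree-5 chord of A minor, so it is the borrowed v.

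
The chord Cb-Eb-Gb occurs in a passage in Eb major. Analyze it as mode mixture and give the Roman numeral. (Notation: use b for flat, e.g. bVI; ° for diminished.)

bVI

The root Cb is the lowered 6th scale degree — diatonically Eb major has C there. The diatonic chord on degree 6 would be Cm (vi), but Cb–Eb–Gb is the major chord from Eb minor. As a borrowed chord it is labeled bVI.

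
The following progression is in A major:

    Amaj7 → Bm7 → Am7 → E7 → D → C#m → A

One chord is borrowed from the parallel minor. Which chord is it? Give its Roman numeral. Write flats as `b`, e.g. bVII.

i7

The diatonic triads in A major are A, Bm, C#m, D, E, F#m, G#dim. Amaj7, Bm7, E7, D, C#m and A all belong to that set. Am7 (A–C–E–G) is not: scale degree 1 in A major carries A (I). In A minor the chord on that degree is Am7, so here it functions as i7, borrowed from the parallel minor.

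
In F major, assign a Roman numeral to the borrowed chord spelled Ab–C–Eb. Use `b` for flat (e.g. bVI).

The root Ab is the lowered 3rd scale degree — diatonically F major has A there. Diatonically F major has Am (iii) on that degree; Ab–C–Eb is instead the major chord native to F minor, so it takes the label bIII.

bIII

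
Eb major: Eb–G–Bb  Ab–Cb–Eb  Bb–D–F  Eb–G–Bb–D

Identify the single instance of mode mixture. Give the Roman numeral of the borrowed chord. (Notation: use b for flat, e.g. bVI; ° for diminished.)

iv

Eb major has the diatonic set Eb, Fm, Gm, Ab, Bb, Cm, Ddim. Of the given chords, Eb–G–Bb = Eb, Bb–D–F = Bb and Eb–G–Bb–D = Ebmaj7 are diatonic. Ab–Cb–Eb is not: scale degree 4 in Eb major carries Ab (IV). In Eb minor the chord on that degree is Abm, so here it functions as iv, borrowed from the parallel minor.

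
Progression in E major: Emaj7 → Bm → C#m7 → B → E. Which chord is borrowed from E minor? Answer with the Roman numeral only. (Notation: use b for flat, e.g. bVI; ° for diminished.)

v

In E major the diatonic chords are E, F#m, G#m, A, B, C#m, D#dim. Emaj7, C#m7, B and E all belong to that set. Bm (B–D–F#) doesn't fit — on degree 5 E major would have B (V). Bm is the degree-5 chord of E minor, so it is the borrowed v.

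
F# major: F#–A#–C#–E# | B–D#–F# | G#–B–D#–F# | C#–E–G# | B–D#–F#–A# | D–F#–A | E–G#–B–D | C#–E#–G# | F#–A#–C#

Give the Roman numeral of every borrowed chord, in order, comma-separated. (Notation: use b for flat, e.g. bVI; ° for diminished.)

The diatonic triads in F# major are F#, G#m, A#m, B, C#, D#m, E#dim. Of the given chords, F#–A#–C#–E# = F#maj7, B–D#–F# = B, G#–B–D#–F# = G#m7, B–D#–F#–A# = Bmaj7, C#–E#–G# = C# and F#–A#–C# = F# are diatonic. C#–E–G# is not: scale degree 5 in F# major carries C# (V). In F# minor the chord on that degree is C#m, so here it functions as v, borrowed from the parallel minor. D–F#–A is not: scale degree 6 in F# major carries D#m (vi). In F# minor the chord on that degree is D, so here it functions as bVI, borrowed from the parallel minor. E–G#–B–D is not: scale degree 7 in F# major carries E#dim (vii°). In F# minor the chord on that degree is E7, so here it functions as bVII7, borrowed from the parallel minor.

v, bVI, bVII7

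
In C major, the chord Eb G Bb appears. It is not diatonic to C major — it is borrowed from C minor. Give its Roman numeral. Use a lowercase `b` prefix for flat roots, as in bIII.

The root Eb is the lowered 3rd scale degree — diatonically C major has E there. Eb–G–Bb is a major chord — the form found in C minor, not the diatonic iii (Em). Borrowed into C major it is written bIII.

bIII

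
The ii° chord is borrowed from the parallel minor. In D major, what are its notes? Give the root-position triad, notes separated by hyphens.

E-G-Bb

ii° is built on scale degree 2, which is E in both D major and its parallel. Building the diminished chord from the parallel minor on E: E–G–Bb.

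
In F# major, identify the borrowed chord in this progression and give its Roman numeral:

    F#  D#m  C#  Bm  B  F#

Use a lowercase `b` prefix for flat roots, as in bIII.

iv

F# major has the diatonic set F#, G#m, A#m, B, C#, D#m, E#dim. Of the given chords, F#, D#m, C# and B are diatonic. But Bm (B–D–F#) is foreign: the diatonic IV on degree 4 is B, whereas Bm comes from F# minor. It is labeled iv.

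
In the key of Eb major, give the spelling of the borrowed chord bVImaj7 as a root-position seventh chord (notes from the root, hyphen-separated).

Cb-Eb-Gb-Bb

The root of bVImaj7 is the lowered 6th degree: C becomes Cb. Stacking thirds in Eb minor on Cb gives Cb–Eb–Gb–Bb.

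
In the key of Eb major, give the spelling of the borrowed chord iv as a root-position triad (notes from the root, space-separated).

The root, Ab, is scale degree 4 — the same note in Eb major and Eb minor; only the chord quality changes. Stacking thirds in Eb minor on Ab gives Ab–Cb–Eb.

Ab Cb Eb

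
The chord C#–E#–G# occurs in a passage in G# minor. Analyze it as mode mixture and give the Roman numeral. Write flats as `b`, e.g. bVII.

IV

The root C# is the diatonic 4th degree of G# minor; the borrowing shows in the chord quality. C#–E#–G# is a major chord — the form found in G# major, not the diatonic iv (C#m). Borrowed into G# minor it is written IV.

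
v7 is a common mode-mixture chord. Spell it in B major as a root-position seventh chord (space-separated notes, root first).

The root, F#, is scale degree 5 — the same note in B major and B minor; only the chord quality changes. Stacking thirds in B minor on F# gives F#–A–C#–E.

F# A C# E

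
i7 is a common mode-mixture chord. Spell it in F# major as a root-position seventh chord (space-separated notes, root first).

F# A C# E

i7 is built on scale degree 1, which is F# in both F# major and its parallel. Stacking thirds in F# minor on F# gives F#–A–C#–E.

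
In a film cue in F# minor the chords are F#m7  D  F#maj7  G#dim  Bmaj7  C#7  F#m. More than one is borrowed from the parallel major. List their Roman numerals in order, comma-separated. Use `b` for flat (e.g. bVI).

Imaj7, IVmaj7

The diatonic triads in F# minor (with V from harmonic minor) are F#m, G#dim, A, Bm, C#, D, E. F#m7, D, G#dim, C#7 and F#m all belong to that set. But F#maj7 (F#–A#–C#–E#) is foreign: the diatonic i on degree 1 is F#m, whereas F#maj7 comes from F# major. It is labeled Imaj7. Bmaj7 (B–D#–F#–A#) doesn't fit — on degree 4 F# minor would have Bm (iv). Bmaj7 is the degree-4 chord of F# major, so it is the borrowed IVmaj7.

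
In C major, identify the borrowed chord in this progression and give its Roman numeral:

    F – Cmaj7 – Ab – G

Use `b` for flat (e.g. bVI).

The diatonic triads in C major are C, Dm, Em, F, G, Am, Bdim. F, Cmaj7 and G are all diatonic. Ab (Ab–C–Eb) is not: scale degree 6 in C major carries Am (vi). In C minor the chord on that degree is Ab, so here it functions as bVI, borrowed from the parallel minor.

bVI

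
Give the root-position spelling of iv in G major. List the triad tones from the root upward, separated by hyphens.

The root, C, is scale degree 4 — the same note in G major and G minor; only the chord quality changes. Building the minor chord from the parallel minor on C: C–Eb–G.

C-Eb-G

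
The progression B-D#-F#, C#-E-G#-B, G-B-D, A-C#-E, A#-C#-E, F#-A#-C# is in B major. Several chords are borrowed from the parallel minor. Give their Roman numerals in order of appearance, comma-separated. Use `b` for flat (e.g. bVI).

bVI, bVII

The diatonic triads in B major are B, C#m, D#m, E, F#, G#m, A#dim. B–D#–F# = B, C#–E–G#–B = C#m7, A#–C#–E = A#dim and F#–A#–C# = F# are all diatonic. G–B–D is not: scale degree 6 in B major carries G#m (vi). In B minor the chord on that degree is G, so here it functions as bVI, borrowed from the parallel minor. But A–C#–E is foreign: the diatonic vii° on degree 7 is A#dim, whereas A comes from B minor. It is labeled bVII.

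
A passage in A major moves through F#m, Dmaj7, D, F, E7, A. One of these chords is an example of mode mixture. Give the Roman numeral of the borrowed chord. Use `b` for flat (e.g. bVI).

bVI

The diatonic triads in A major are A, Bm, C#m, D, E, F#m, G#dim. F#m, Dmaj7, D, E7 and A are all diatonic. But F (F–A–C) is foreign: the diatonic vi on degree 6 is F#m, whereas F comes from A minor. It is labeled bVI.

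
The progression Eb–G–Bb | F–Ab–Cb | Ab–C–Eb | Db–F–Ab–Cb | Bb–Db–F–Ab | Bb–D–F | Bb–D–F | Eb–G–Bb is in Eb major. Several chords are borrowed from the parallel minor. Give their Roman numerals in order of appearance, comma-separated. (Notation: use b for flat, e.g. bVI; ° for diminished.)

In Eb major the diatonic chords are Eb, Fm, Gm, Ab, Bb, Cm, Ddim. Of the given chords, Eb–G–Bb = Eb, Ab–C–Eb = Ab and Bb–D–F = Bb are diatonic. F–Ab–Cb is not: scale degree 2 in Eb major carries Fm (ii). In Eb minor the chord on that degree is Fdim, so here it functions as ii°, borrowed from the parallel minor. But Db–F–Ab–Cb is foreign: the diatonic vii° on degree 7 is Ddim, whereas Db7 comes from Eb minor. It is labeled bVII7. Bb–Db–F–Ab doesn't fit — on degree 5 Eb major would have Bb (V). Bbm7 is the degree-5 chord of Eb minor, so it is the borrowed v7.

ii°, bVII7, v7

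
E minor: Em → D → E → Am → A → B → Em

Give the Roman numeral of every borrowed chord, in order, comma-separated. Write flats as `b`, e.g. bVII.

I, IV

In E minor (with V from harmonic minor) the diatonic chords are Em, F#dim, G, Am, B, C, D. Of the given chords, Em, D, Am and B are diatonic. But E (E–G#–B) is foreign: the diatonic i on degree 1 is Em, whereas E comes from E major. It is labeled I. A (A–C#–E) doesn't fit — on degree 4 E minor would have Am (iv). A is the degree-4 chord of E major, so it is the borrowed IV.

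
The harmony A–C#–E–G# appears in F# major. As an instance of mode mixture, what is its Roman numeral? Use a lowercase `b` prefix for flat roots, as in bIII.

The root A is the lowered 3rd scale degree — diatonically F# major has A# there. A–C#–E–G# is a major-seventh chord — the form found in F# minor, not the diatonic iii (A#m). Borrowed into F# major it is written bIIImaj7.

bIIImaj7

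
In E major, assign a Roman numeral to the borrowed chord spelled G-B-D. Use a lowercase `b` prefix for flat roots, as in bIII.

G is the lowered form of scale degree 3 in E major (the diatonic degree 3 is G#). Diatonically E major has G#m (iii) on that degree; G–B–D is instead the major chord native to E minor, so it takes the label bIII.

bIII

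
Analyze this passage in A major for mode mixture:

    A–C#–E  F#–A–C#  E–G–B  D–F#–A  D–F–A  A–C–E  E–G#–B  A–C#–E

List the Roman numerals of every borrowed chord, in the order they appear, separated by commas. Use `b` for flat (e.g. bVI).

The diatonic triads in A major are A, Bm, C#m, D, E, F#m, G#dim. A–C#–E = A, F#–A–C# = F#m, D–F#–A = D and E–G#–B = E all belong to that set. E–G–B doesn't fit — on degree 5 A major would have E (V). Em is the degree-5 chord of A minor, so it is the borrowed v. But D–F–A is foreign: the diatonic IV on degree 4 is D, whereas Dm comes from A minor. It is labeled iv. A–C–E doesn't fit — on degree 1 A major would have A (I). Am is the degree-1 chord of A minor, so it is the borrowed i.

v, iv, i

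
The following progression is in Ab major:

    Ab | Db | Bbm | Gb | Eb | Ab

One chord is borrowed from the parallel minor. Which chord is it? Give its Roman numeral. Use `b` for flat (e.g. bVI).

bVII

In Ab major the diatonic chords are Ab, Bbm, Cm, Db, Eb, Fm, Gdim. Of the given chords, Ab, Db, Bbm and Eb are diatonic. Gb (Gb–Bb–Db) is not: scale degree 7 in Ab major carries Gdim (vii°). In Ab minor the chord on that degree is Gb, so here it functions as bVII, borrowed from the parallel minor.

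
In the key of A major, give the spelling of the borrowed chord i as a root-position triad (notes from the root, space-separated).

A C E

i is built on scale degree 1, which is A in both A major and its parallel. Stacking thirds in A minor on A gives A–C–E.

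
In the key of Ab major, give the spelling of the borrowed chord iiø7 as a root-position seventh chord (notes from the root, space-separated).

Bb Db Fb Ab

The root, Bb, is scale degree 2 — the same note in Ab major and Ab minor; only the chord quality changes. Stacking thirds in Ab minor on Bb gives Bb–Db–Fb–Ab.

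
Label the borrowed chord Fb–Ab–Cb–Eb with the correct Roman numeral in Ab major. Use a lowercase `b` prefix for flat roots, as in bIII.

Fb is the lowered form of scale degree 6 in Ab major (the diatonic degree 6 is F). Diatonically Ab major has Fm (vi) on that degree; Fb–Ab–Cb–Eb is instead the major-seventh chord native to Ab minor, so it takes the label bVImaj7.

bVImaj7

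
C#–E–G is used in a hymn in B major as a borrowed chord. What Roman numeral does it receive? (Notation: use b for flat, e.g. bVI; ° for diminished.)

C# is scale degree 2 in B major. Diatonically B major has C#m (ii) on that degree; C#–E–G is instead the diminished chord native to B minor, so it takes the label ii°.

ii°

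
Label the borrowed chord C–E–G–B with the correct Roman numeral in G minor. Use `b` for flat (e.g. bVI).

The root C is the diatonic 4th degree of G minor; the borrowing shows in the chord quality. The diatonic chord on degree 4 would be Cm (iv), but C–E–G–B is the major-seventh chord from G major. As a borrowed chord it is labeled IVmaj7.

IVmaj7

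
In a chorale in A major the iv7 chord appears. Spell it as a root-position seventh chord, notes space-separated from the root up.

D F A C

The root, D, is scale degree 4 — the same note in A major and A minor; only the chord quality changes. Building the minor-seventh chord from the parallel minor on D: D–F–A–C.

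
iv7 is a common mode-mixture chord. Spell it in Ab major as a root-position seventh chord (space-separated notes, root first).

iv7 is built on scale degree 4, which is Db in both Ab major and its parallel. In Ab minor the chord on Db is Db–Fb–Ab–Cb.

Db Fb Ab Cb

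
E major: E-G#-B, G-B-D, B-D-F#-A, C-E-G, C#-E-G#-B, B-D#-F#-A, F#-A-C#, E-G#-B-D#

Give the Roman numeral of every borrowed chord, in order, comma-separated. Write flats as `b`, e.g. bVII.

E major has the diatonic set E, F#m, G#m, A, B, C#m, D#dim. E–G#–B = E, C#–E–G#–B = C#m7, B–D#–F#–A = B7, F#–A–C# = F#m and E–G#–B–D# = Emaj7 all belong to that set. G–B–D doesn't fit — on degree 3 E major would have G#m (iii). G is the degree-3 chord of E minor, so it is the borrowed bIII. But B–D–F#–A is foreign: the diatonic V on degree 5 is B, whereas Bm7 comes from E minor. It is labeled v7. C–E–G is not: scale degree 6 in E major carries C#m (vi). In E minor the chord on that degree is C, so here it functions as bVI, borrowed from the parallel minor.

bIII, v7, bVI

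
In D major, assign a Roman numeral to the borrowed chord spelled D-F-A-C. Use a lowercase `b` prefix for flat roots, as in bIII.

The root D is the diatonic 1st degree of D major; the borrowing shows in the chord quality. The diatonic chord on degree 1 would be D (I), but D–F–A–C is the minor-seventh chord from D minor. As a borrowed chord it is labeled i7.

i7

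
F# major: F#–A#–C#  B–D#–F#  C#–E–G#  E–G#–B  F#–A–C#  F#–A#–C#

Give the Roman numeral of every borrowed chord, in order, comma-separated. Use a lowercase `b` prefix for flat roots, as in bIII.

In F# major the diatonic chords are F#, G#m, A#m, B, C#, D#m, E#dim. F#–A#–C# = F# and B–D#–F# = B are both diatonic. C#–E–G# is not: scale degree 5 in F# major carries C# (V). In F# minor the chord on that degree is C#m, so here it functions as v, borrowed from the parallel minor. But E–G#–B is foreign: the diatonic vii° on degree 7 is E#dim, whereas E comes from F# minor. It is labeled bVII. F#–A–C# doesn't fit — on degree 1 F# major would have F# (I). F#m is the degree-1 chord of F# minor, so it is the borrowed i.

v, bVII, i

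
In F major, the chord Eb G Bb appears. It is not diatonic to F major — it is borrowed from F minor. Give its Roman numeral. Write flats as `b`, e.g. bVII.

In F major scale degree 7 is E; Eb is its lowered form, from F minor. Eb–G–Bb is a major chord — the form found in F minor, not the diatonic vii° (Edim). Borrowed into F major it is written bVII.

bVII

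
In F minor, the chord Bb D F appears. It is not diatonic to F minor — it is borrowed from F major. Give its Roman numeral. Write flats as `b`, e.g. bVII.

Bb is scale degree 4 in F minor. The diatonic chord on degree 4 would be Bbm (iv), but Bb–D–F is the major chord from F major. As a borrowed chord it is labeled IV.

IV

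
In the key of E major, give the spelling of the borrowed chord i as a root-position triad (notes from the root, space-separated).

E G B

The root, E, is scale degree 1 — the same note in E major and E minor; only the chord quality changes. Stacking thirds in E minor on E gives E–G–B.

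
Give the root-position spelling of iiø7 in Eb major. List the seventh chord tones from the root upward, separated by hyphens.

F-Ab-Cb-Eb

The root, F, is scale degree 2 — the same note in Eb major and Eb minor; only the chord quality changes. In Eb minor the chord on F is F–Ab–Cb–Eb.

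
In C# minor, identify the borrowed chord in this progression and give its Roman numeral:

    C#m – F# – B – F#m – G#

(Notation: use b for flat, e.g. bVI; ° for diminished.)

IV

The diatonic triads in C# minor (with V from harmonic minor) are C#m, D#dim, E, F#m, G#, A, B. C#m, B, F#m and G# all belong to that set. F# (F#–A#–C#) doesn't fit — on degree 4 C# minor would have F#m (iv). F# is the degree-4 chord of C# major, so it is the borrowed IV.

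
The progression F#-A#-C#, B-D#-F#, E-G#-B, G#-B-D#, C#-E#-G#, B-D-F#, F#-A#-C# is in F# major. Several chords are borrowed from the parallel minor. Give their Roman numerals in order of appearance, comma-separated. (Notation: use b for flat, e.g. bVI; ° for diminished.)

The diatonic triads in F# major are F#, G#m, A#m, B, C#, D#m, E#dim. Of the given chords, F#–A#–C# = F#, B–D#–F# = B, G#–B–D# = G#m and C#–E#–G# = C# are diatonic. E–G#–B is not: scale degree 7 in F# major carries E#dim (vii°). In F# minor the chord on that degree is E, so here it functions as bVII, borrowed from the parallel minor. But B–D–F# is foreign: the diatonic IV on degree 4 is B, whereas Bm comes from F# minor. It is labeled iv.

bVII, iv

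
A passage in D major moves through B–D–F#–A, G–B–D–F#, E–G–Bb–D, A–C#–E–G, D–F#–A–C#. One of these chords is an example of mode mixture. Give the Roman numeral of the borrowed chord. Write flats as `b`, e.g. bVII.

The diatonic triads in D major are D, Em, F#m, G, A, Bm, C#dim. Of the given chords, B–D–F#–A = Bm7, G–B–D–F# = Gmaj7, A–C#–E–G = A7 and D–F#–A–C# = Dmaj7 are diatonic. E–G–Bb–D is not: scale degree 2 in D major carries Em (ii). In D minor the chord on that degree is Em7b5, so here it functions as iiø7, borrowed from the parallel minor.

iiø7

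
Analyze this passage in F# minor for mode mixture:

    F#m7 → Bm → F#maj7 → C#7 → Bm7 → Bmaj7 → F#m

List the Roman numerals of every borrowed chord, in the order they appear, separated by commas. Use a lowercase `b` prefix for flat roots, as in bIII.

In F# minor (with V from harmonic minor) the diatonic chords are F#m, G#dim, A, Bm, C#, D, E. F#m7, Bm, C#7, Bm7 and F#m are all diatonic. F#maj7 (F#–A#–C#–E#) is not: scale degree 1 in F# minor carries F#m (i). In F# major the chord on that degree is F#maj7, so here it functions as Imaj7, borrowed from the parallel major. But Bmaj7 (B–D#–F#–A#) is foreign: the diatonic iv on degree 4 is Bm, whereas Bmaj7 comes from F# major. It is labeled IVmaj7.

Imaj7, IVmaj7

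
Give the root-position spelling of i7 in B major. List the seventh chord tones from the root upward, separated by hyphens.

B-D-F#-A

i7 is built on scale degree 1, which is B in both B major and its parallel. Building the minor-seventh chord from the parallel minor on B: B–D–F#–A.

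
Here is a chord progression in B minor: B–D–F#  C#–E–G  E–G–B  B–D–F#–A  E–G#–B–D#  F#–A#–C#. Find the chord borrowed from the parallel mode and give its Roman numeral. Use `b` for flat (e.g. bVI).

In B minor (with V from harmonic minor) the diatonic chords are Bm, C#dim, D, Em, F#, G, A. B–D–F# = Bm, C#–E–G = C#dim, E–G–B = Em, B–D–F#–A = Bm7 and F#–A#–C# = F# all belong to that set. E–G#–B–D# doesn't fit — on degree 4 B minor would have Em (iv). Emaj7 is the degree-4 chord of B major, so it is the borrowed IVmaj7.

IVmaj7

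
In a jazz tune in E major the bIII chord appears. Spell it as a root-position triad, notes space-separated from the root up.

G B D

Scale degree 3 in E major is G#. bIII uses the lowered form, G, taken from E minor. In E minor the chord on G is G–B–D.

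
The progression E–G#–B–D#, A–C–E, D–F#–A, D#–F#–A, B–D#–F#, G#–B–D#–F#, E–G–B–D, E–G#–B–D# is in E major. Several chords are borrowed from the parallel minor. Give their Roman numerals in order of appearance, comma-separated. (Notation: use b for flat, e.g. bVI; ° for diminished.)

iv, bVII, i7

E major has the diatonic set E, F#m, G#m, A, B, C#m, D#dim. E–G#–B–D# = Emaj7, D#–F#–A = D#dim, B–D#–F# = B and G#–B–D#–F# = G#m7 are all diatonic. A–C–E doesn't fit — on degree 4 E major would have A (IV). Am is the degree-4 chord of E minor, so it is the borrowed iv. D–F#–A doesn't fit — on degree 7 E major would have D#dim (vii°). D is the degree-7 chord of E minor, so it is the borrowed bVII. E–G–B–D doesn't fit — on degree 1 E major would have E (I). Em7 is the degree-1 chord of E minor, so it is the borrowed i7.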